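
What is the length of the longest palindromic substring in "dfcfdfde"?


Input: "dfcfdfde"
Checking substrings for palindromes:
  [0:5] "dfcfd" (len 5) => palindrome
  [1:4] "fcf" (len 3) => palindrome
  [3:6] "fdf" (len 3) => palindrome
  [4:7] "dfd" (len 3) => palindrome
Longest palindromic substring: "dfcfd" with length 5

5


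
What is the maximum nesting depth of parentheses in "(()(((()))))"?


Input: "(()(((()))))"
Tracking depth:
  Position 0 '(': depth becomes 1
  Position 1 '(': depth becomes 2
  Position 2 ')': depth becomes 1
  Position 3 '(': depth becomes 2
  Position 4 '(': depth becomes 3
  Position 5 '(': depth becomes 4
  Position 6 '(': depth becomes 5
  Position 7 ')': depth becomes 4
  Position 8 ')': depth becomes 3
  Position 9 ')': depth becomes 2
  Position 10 ')': depth becomes 1
  Position 11 ')': depth becomes 0
Maximum depth reached: 5

5


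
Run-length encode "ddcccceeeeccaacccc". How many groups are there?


Input: ddcccceeeeccaacccc
Scanning for consecutive runs:
  Group 1: 'd' x 2 (positions 0-1)
  Group 2: 'c' x 4 (positions 2-5)
  Group 3: 'e' x 4 (positions 6-9)
  Group 4: 'c' x 2 (positions 10-11)
  Group 5: 'a' x 2 (positions 12-13)
  Group 6: 'c' x 4 (positions 14-17)
Total groups: 6

6


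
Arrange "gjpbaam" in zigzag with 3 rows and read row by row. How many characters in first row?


Zigzag "gjpbaam" into 3 rows:
Placing characters:
  'g' => row 0
  'j' => row 1
  'p' => row 2
  'b' => row 1
  'a' => row 0
  'a' => row 1
  'm' => row 2
Rows:
  Row 0: "ga"
  Row 1: "jba"
  Row 2: "pm"
First row length: 2

2


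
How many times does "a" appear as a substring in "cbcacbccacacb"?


Searching for "a" in "cbcacbccacacb"
Scanning each position:
  Position 0: "c" => no
  Position 1: "b" => no
  Position 2: "c" => no
  Position 3: "a" => MATCH
  Position 4: "c" => no
  Position 5: "b" => no
  Position 6: "c" => no
  Position 7: "c" => no
  Position 8: "a" => MATCH
  Position 9: "c" => no
  Position 10: "a" => MATCH
  Position 11: "c" => no
  Position 12: "b" => no
Total occurrences: 3

3


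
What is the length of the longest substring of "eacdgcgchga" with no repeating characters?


Input: "eacdgcgchga"
Sliding window (track last position of each char):
  Position 0 ('e'): window [0,0] length 1 -- new best
  Position 1 ('a'): window [0,1] length 2 -- new best
  Position 2 ('c'): window [0,2] length 3 -- new best
  Position 3 ('d'): window [0,3] length 4 -- new best
  Position 4 ('g'): window [0,4] length 5 -- new best
  Position 5 ('c'): repeat (last at 2), move window start to 3
  Position 5 ('c'): window [3,5] length 3
  Position 6 ('g'): repeat (last at 4), move window start to 5
  Position 6 ('g'): window [5,6] length 2
  Position 7 ('c'): repeat (last at 5), move window start to 6
  Position 7 ('c'): window [6,7] length 2
  Position 8 ('h'): window [6,8] length 3
  Position 9 ('g'): repeat (last at 6), move window start to 7
  Position 9 ('g'): window [7,9] length 3
  Position 10 ('a'): window [7,10] length 4
Longest substring with no repeats: "eacdg" with length 5

5


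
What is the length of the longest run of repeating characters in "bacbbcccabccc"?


Input: "bacbbcccabccc"
Scanning for longest run:
  Position 1 ('a'): new char, reset run to 1
  Position 2 ('c'): new char, reset run to 1
  Position 3 ('b'): new char, reset run to 1
  Position 4 ('b'): continues run of 'b', length=2
  Position 5 ('c'): new char, reset run to 1
  Position 6 ('c'): continues run of 'c', length=2
  Position 7 ('c'): continues run of 'c', length=3
  Position 8 ('a'): new char, reset run to 1
  Position 9 ('b'): new char, reset run to 1
  Position 10 ('c'): new char, reset run to 1
  Position 11 ('c'): continues run of 'c', length=2
  Position 12 ('c'): continues run of 'c', length=3
Longest run: 'c' with length 3

3


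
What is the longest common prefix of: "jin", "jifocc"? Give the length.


Words: jin, jifocc
  Position 0: all 'j' => match
  Position 1: all 'i' => match
  Position 2: ('n', 'f') => mismatch, stop
LCP = "ji" (length 2)

2


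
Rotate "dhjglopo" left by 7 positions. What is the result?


Input: "dhjglopo", rotate left by 7
First 7 characters: "dhjglop"
Remaining characters: "o"
Concatenate remaining + first: "o" + "dhjglop" = "odhjglop"

odhjglop


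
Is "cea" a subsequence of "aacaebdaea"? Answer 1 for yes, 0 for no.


Check if "cea" is a subsequence of "aacaebdaea"
Greedy scan:
  Position 0 ('a'): no match needed
  Position 1 ('a'): no match needed
  Position 2 ('c'): matches sub[0] = 'c'
  Position 3 ('a'): no match needed
  Position 4 ('e'): matches sub[1] = 'e'
  Position 5 ('b'): no match needed
  Position 6 ('d'): no match needed
  Position 7 ('a'): matches sub[2] = 'a'
  Position 8 ('e'): no match needed
  Position 9 ('a'): no match needed
All 3 characters matched => is a subsequence

1


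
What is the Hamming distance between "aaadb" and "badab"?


Comparing "aaadb" and "badab" position by position:
  Position 0: 'a' vs 'b' => differ
  Position 1: 'a' vs 'a' => same
  Position 2: 'a' vs 'd' => differ
  Position 3: 'd' vs 'a' => differ
  Position 4: 'b' vs 'b' => same
Total differences (Hamming distance): 3

3


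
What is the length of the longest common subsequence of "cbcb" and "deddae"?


LCS of "cbcb" and "deddae"
DP table:
           d    e    d    d    a    e
      0    0    0    0    0    0    0
  c   0    0    0    0    0    0    0
  b   0    0    0    0    0    0    0
  c   0    0    0    0    0    0    0
  b   0    0    0    0    0    0    0
LCS length = dp[4][6] = 0

0


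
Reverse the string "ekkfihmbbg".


Input: ekkfihmbbg
Reading characters right to left:
  Position 9: 'g'
  Position 8: 'b'
  Position 7: 'b'
  Position 6: 'm'
  Position 5: 'h'
  Position 4: 'i'
  Position 3: 'f'
  Position 2: 'k'
  Position 1: 'k'
  Position 0: 'e'
Reversed: gbbmhifkke

gbbmhifkke


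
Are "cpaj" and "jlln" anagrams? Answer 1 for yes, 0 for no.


Strings: "cpaj", "jlln"
Sorted first:  acjp
Sorted second: jlln
Differ at position 0: 'a' vs 'j' => not anagrams

0


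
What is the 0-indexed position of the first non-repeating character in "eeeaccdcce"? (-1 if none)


Input: eeeaccdcce
Character frequencies:
  'a': 1
  'c': 4
  'd': 1
  'e': 4
Scanning left to right for freq == 1:
  Position 0 ('e'): freq=4, skip
  Position 1 ('e'): freq=4, skip
  Position 2 ('e'): freq=4, skip
  Position 3 ('a'): unique! => answer = 3

3


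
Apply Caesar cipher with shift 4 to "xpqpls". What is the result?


Caesar cipher: shift "xpqpls" by 4
  'x' (pos 23) + 4 = pos 1 = 'b'
  'p' (pos 15) + 4 = pos 19 = 't'
  'q' (pos 16) + 4 = pos 20 = 'u'
  'p' (pos 15) + 4 = pos 19 = 't'
  'l' (pos 11) + 4 = pos 15 = 'p'
  's' (pos 18) + 4 = pos 22 = 'w'
Result: btutpw

btutpw


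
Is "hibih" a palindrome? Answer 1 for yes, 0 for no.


Input: hibih
Reversed: hibih
  Compare pos 0 ('h') with pos 4 ('h'): match
  Compare pos 1 ('i') with pos 3 ('i'): match
Result: palindrome

1


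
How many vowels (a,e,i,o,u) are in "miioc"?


Input: miioc
Checking each character:
  'm' at position 0: consonant
  'i' at position 1: vowel (running total: 1)
  'i' at position 2: vowel (running total: 2)
  'o' at position 3: vowel (running total: 3)
  'c' at position 4: consonant
Total vowels: 3

3


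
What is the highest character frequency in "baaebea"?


Input: baaebea
Character counts:
  'a': 3
  'b': 2
  'e': 2
Maximum frequency: 3

3


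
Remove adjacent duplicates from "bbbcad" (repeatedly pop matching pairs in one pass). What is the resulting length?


Input: bbbcad
Stack-based adjacent duplicate removal:
  Read 'b': push. Stack: b
  Read 'b': matches stack top 'b' => pop. Stack: (empty)
  Read 'b': push. Stack: b
  Read 'c': push. Stack: bc
  Read 'a': push. Stack: bca
  Read 'd': push. Stack: bcad
Final stack: "bcad" (length 4)

4


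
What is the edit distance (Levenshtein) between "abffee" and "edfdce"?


Computing edit distance: "abffee" -> "edfdce"
DP table:
           e    d    f    d    c    e
      0    1    2    3    4    5    6
  a   1    1    2    3    4    5    6
  b   2    2    2    3    4    5    6
  f   3    3    3    2    3    4    5
  f   4    4    4    3    3    4    5
  e   5    4    5    4    4    4    4
  e   6    5    5    5    5    5    4
Edit distance = dp[6][6] = 4

4


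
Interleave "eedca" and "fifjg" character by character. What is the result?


Interleaving "eedca" and "fifjg":
  Position 0: 'e' from first, 'f' from second => "ef"
  Position 1: 'e' from first, 'i' from second => "ei"
  Position 2: 'd' from first, 'f' from second => "df"
  Position 3: 'c' from first, 'j' from second => "cj"
  Position 4: 'a' from first, 'g' from second => "ag"
Result: efeidfcjag

efeidfcjag


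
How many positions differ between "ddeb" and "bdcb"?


Comparing "ddeb" and "bdcb" position by position:
  Position 0: 'd' vs 'b' => DIFFER
  Position 1: 'd' vs 'd' => same
  Position 2: 'e' vs 'c' => DIFFER
  Position 3: 'b' vs 'b' => same
Positions that differ: 2

2


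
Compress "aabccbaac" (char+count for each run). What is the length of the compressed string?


Input: aabccbaac
Runs:
  'a' x 2 => "a2"
  'b' x 1 => "b1"
  'c' x 2 => "c2"
  'b' x 1 => "b1"
  'a' x 2 => "a2"
  'c' x 1 => "c1"
Compressed: "a2b1c2b1a2c1"
Compressed length: 12

12


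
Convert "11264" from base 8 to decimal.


Input: "11264" in base 8
Positional expansion:
  Digit '1' (value 1) x 8^4 = 4096
  Digit '1' (value 1) x 8^3 = 512
  Digit '2' (value 2) x 8^2 = 128
  Digit '6' (value 6) x 8^1 = 48
  Digit '4' (value 4) x 8^0 = 4
Sum = 4788

4788


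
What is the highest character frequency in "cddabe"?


Input: cddabe
Character counts:
  'a': 1
  'b': 1
  'c': 1
  'd': 2
  'e': 1
Maximum frequency: 2

2


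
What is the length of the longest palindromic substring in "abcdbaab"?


Input: "abcdbaab"
Checking substrings for palindromes:
  [4:8] "baab" (len 4) => palindrome
  [5:7] "aa" (len 2) => palindrome
Longest palindromic substring: "baab" with length 4

4


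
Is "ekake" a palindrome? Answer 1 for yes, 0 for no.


Input: ekake
Reversed: ekake
  Compare pos 0 ('e') with pos 4 ('e'): match
  Compare pos 1 ('k') with pos 3 ('k'): match
Result: palindrome

1


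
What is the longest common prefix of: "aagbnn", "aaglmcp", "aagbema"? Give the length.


Words: aagbnn, aaglmcp, aagbema
  Position 0: all 'a' => match
  Position 1: all 'a' => match
  Position 2: all 'g' => match
  Position 3: ('b', 'l', 'b') => mismatch, stop
LCP = "aag" (length 3)

3


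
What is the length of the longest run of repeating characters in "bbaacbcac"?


Input: "bbaacbcac"
Scanning for longest run:
  Position 1 ('b'): continues run of 'b', length=2
  Position 2 ('a'): new char, reset run to 1
  Position 3 ('a'): continues run of 'a', length=2
  Position 4 ('c'): new char, reset run to 1
  Position 5 ('b'): new char, reset run to 1
  Position 6 ('c'): new char, reset run to 1
  Position 7 ('a'): new char, reset run to 1
  Position 8 ('c'): new char, reset run to 1
Longest run: 'b' with length 2

2


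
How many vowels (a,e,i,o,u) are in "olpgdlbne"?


Input: olpgdlbne
Checking each character:
  'o' at position 0: vowel (running total: 1)
  'l' at position 1: consonant
  'p' at position 2: consonant
  'g' at position 3: consonant
  'd' at position 4: consonant
  'l' at position 5: consonant
  'b' at position 6: consonant
  'n' at position 7: consonant
  'e' at position 8: vowel (running total: 2)
Total vowels: 2

2


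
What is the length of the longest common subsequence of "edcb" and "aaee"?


LCS of "edcb" and "aaee"
DP table:
           a    a    e    e
      0    0    0    0    0
  e   0    0    0    1    1
  d   0    0    0    1    1
  c   0    0    0    1    1
  b   0    0    0    1    1
LCS length = dp[4][4] = 1

1


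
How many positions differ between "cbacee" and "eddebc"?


Comparing "cbacee" and "eddebc" position by position:
  Position 0: 'c' vs 'e' => DIFFER
  Position 1: 'b' vs 'd' => DIFFER
  Position 2: 'a' vs 'd' => DIFFER
  Position 3: 'c' vs 'e' => DIFFER
  Position 4: 'e' vs 'b' => DIFFER
  Position 5: 'e' vs 'c' => DIFFER
Positions that differ: 6

6


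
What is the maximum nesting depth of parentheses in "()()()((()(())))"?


Input: "()()()((()(())))"
Tracking depth:
  Position 0 '(': depth becomes 1
  Position 1 ')': depth becomes 0
  Position 2 '(': depth becomes 1
  Position 3 ')': depth becomes 0
  Position 4 '(': depth becomes 1
  Position 5 ')': depth becomes 0
  Position 6 '(': depth becomes 1
  Position 7 '(': depth becomes 2
  Position 8 '(': depth becomes 3
  Position 9 ')': depth becomes 2
  Position 10 '(': depth becomes 3
  Position 11 '(': depth becomes 4
  Position 12 ')': depth becomes 3
  Position 13 ')': depth becomes 2
  Position 14 ')': depth becomes 1
  Position 15 ')': depth becomes 0
Maximum depth reached: 4

4


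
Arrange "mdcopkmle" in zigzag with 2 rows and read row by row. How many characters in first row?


Zigzag "mdcopkmle" into 2 rows:
Placing characters:
  'm' => row 0
  'd' => row 1
  'c' => row 0
  'o' => row 1
  'p' => row 0
  'k' => row 1
  'm' => row 0
  'l' => row 1
  'e' => row 0
Rows:
  Row 0: "mcpme"
  Row 1: "dokl"
First row length: 5

5


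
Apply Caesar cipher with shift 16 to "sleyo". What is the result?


Caesar cipher: shift "sleyo" by 16
  's' (pos 18) + 16 = pos 8 = 'i'
  'l' (pos 11) + 16 = pos 1 = 'b'
  'e' (pos 4) + 16 = pos 20 = 'u'
  'y' (pos 24) + 16 = pos 14 = 'o'
  'o' (pos 14) + 16 = pos 4 = 'e'
Result: ibuoe

ibuoe


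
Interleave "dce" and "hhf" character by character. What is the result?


Interleaving "dce" and "hhf":
  Position 0: 'd' from first, 'h' from second => "dh"
  Position 1: 'c' from first, 'h' from second => "ch"
  Position 2: 'e' from first, 'f' from second => "ef"
Result: dhchef

dhchef


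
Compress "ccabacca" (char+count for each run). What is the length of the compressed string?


Input: ccabacca
Runs:
  'c' x 2 => "c2"
  'a' x 1 => "a1"
  'b' x 1 => "b1"
  'a' x 1 => "a1"
  'c' x 2 => "c2"
  'a' x 1 => "a1"
Compressed: "c2a1b1a1c2a1"
Compressed length: 12

12


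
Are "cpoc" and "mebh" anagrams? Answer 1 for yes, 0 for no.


Strings: "cpoc", "mebh"
Sorted first:  ccop
Sorted second: behm
Differ at position 0: 'c' vs 'b' => not anagrams

0


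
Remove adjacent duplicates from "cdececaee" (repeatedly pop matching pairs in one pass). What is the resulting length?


Input: cdececaee
Stack-based adjacent duplicate removal:
  Read 'c': push. Stack: c
  Read 'd': push. Stack: cd
  Read 'e': push. Stack: cde
  Read 'c': push. Stack: cdec
  Read 'e': push. Stack: cdece
  Read 'c': push. Stack: cdecec
  Read 'a': push. Stack: cdececa
  Read 'e': push. Stack: cdececae
  Read 'e': matches stack top 'e' => pop. Stack: cdececa
Final stack: "cdececa" (length 7)

7


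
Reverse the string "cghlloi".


Input: cghlloi
Reading characters right to left:
  Position 6: 'i'
  Position 5: 'o'
  Position 4: 'l'
  Position 3: 'l'
  Position 2: 'h'
  Position 1: 'g'
  Position 0: 'c'
Reversed: iollhgc

iollhgc


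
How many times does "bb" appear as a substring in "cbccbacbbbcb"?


Searching for "bb" in "cbccbacbbbcb"
Scanning each position:
  Position 0: "cb" => no
  Position 1: "bc" => no
  Position 2: "cc" => no
  Position 3: "cb" => no
  Position 4: "ba" => no
  Position 5: "ac" => no
  Position 6: "cb" => no
  Position 7: "bb" => MATCH
  Position 8: "bb" => MATCH
  Position 9: "bc" => no
  Position 10: "cb" => no
Total occurrences: 2

2


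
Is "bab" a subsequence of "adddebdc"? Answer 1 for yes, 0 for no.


Check if "bab" is a subsequence of "adddebdc"
Greedy scan:
  Position 0 ('a'): no match needed
  Position 1 ('d'): no match needed
  Position 2 ('d'): no match needed
  Position 3 ('d'): no match needed
  Position 4 ('e'): no match needed
  Position 5 ('b'): matches sub[0] = 'b'
  Position 6 ('d'): no match needed
  Position 7 ('c'): no match needed
Only matched 1/3 characters => not a subsequence

0


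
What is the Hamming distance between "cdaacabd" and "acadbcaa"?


Comparing "cdaacabd" and "acadbcaa" position by position:
  Position 0: 'c' vs 'a' => differ
  Position 1: 'd' vs 'c' => differ
  Position 2: 'a' vs 'a' => same
  Position 3: 'a' vs 'd' => differ
  Position 4: 'c' vs 'b' => differ
  Position 5: 'a' vs 'c' => differ
  Position 6: 'b' vs 'a' => differ
  Position 7: 'd' vs 'a' => differ
Total differences (Hamming distance): 7

7


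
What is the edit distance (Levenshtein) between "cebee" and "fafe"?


Computing edit distance: "cebee" -> "fafe"
DP table:
           f    a    f    e
      0    1    2    3    4
  c   1    1    2    3    4
  e   2    2    2    3    3
  b   3    3    3    3    4
  e   4    4    4    4    3
  e   5    5    5    5    4
Edit distance = dp[5][4] = 4

4


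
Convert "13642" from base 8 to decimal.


Input: "13642" in base 8
Positional expansion:
  Digit '1' (value 1) x 8^4 = 4096
  Digit '3' (value 3) x 8^3 = 1536
  Digit '6' (value 6) x 8^2 = 384
  Digit '4' (value 4) x 8^1 = 32
  Digit '2' (value 2) x 8^0 = 2
Sum = 6050

6050


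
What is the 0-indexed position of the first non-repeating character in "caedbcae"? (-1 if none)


Input: caedbcae
Character frequencies:
  'a': 2
  'b': 1
  'c': 2
  'd': 1
  'e': 2
Scanning left to right for freq == 1:
  Position 0 ('c'): freq=2, skip
  Position 1 ('a'): freq=2, skip
  Position 2 ('e'): freq=2, skip
  Position 3 ('d'): unique! => answer = 3

3


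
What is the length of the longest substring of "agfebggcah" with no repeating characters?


Input: "agfebggcah"
Sliding window (track last position of each char):
  Position 0 ('a'): window [0,0] length 1 -- new best
  Position 1 ('g'): window [0,1] length 2 -- new best
  Position 2 ('f'): window [0,2] length 3 -- new best
  Position 3 ('e'): window [0,3] length 4 -- new best
  Position 4 ('b'): window [0,4] length 5 -- new best
  Position 5 ('g'): repeat (last at 1), move window start to 2
  Position 5 ('g'): window [2,5] length 4
  Position 6 ('g'): repeat (last at 5), move window start to 6
  Position 6 ('g'): window [6,6] length 1
  Position 7 ('c'): window [6,7] length 2
  Position 8 ('a'): window [6,8] length 3
  Position 9 ('h'): window [6,9] length 4
Longest substring with no repeats: "agfeb" with length 5

5


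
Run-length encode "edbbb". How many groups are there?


Input: edbbb
Scanning for consecutive runs:
  Group 1: 'e' x 1 (positions 0-0)
  Group 2: 'd' x 1 (positions 1-1)
  Group 3: 'b' x 3 (positions 2-4)
Total groups: 3

3


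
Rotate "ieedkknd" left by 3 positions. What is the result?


Input: "ieedkknd", rotate left by 3
First 3 characters: "iee"
Remaining characters: "dkknd"
Concatenate remaining + first: "dkknd" + "iee" = "dkkndiee"

dkkndiee


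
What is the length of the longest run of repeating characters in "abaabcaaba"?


Input: "abaabcaaba"
Scanning for longest run:
  Position 1 ('b'): new char, reset run to 1
  Position 2 ('a'): new char, reset run to 1
  Position 3 ('a'): continues run of 'a', length=2
  Position 4 ('b'): new char, reset run to 1
  Position 5 ('c'): new char, reset run to 1
  Position 6 ('a'): new char, reset run to 1
  Position 7 ('a'): continues run of 'a', length=2
  Position 8 ('b'): new char, reset run to 1
  Position 9 ('a'): new char, reset run to 1
Longest run: 'a' with length 2

2


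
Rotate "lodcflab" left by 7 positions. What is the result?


Input: "lodcflab", rotate left by 7
First 7 characters: "lodcfla"
Remaining characters: "b"
Concatenate remaining + first: "b" + "lodcfla" = "blodcfla"

blodcfla


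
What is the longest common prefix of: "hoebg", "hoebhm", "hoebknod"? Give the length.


Words: hoebg, hoebhm, hoebknod
  Position 0: all 'h' => match
  Position 1: all 'o' => match
  Position 2: all 'e' => match
  Position 3: all 'b' => match
  Position 4: ('g', 'h', 'k') => mismatch, stop
LCP = "hoeb" (length 4)

4


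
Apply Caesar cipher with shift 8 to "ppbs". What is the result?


Caesar cipher: shift "ppbs" by 8
  'p' (pos 15) + 8 = pos 23 = 'x'
  'p' (pos 15) + 8 = pos 23 = 'x'
  'b' (pos 1) + 8 = pos 9 = 'j'
  's' (pos 18) + 8 = pos 0 = 'a'
Result: xxja

xxja


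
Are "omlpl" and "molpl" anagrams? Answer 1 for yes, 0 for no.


Strings: "omlpl", "molpl"
Sorted first:  llmop
Sorted second: llmop
Sorted forms match => anagrams

1


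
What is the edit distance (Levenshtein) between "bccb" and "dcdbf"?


Computing edit distance: "bccb" -> "dcdbf"
DP table:
           d    c    d    b    f
      0    1    2    3    4    5
  b   1    1    2    3    3    4
  c   2    2    1    2    3    4
  c   3    3    2    2    3    4
  b   4    4    3    3    2    3
Edit distance = dp[4][5] = 3

3


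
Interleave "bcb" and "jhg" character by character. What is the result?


Interleaving "bcb" and "jhg":
  Position 0: 'b' from first, 'j' from second => "bj"
  Position 1: 'c' from first, 'h' from second => "ch"
  Position 2: 'b' from first, 'g' from second => "bg"
Result: bjchbg

bjchbg


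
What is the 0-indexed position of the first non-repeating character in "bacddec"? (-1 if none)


Input: bacddec
Character frequencies:
  'a': 1
  'b': 1
  'c': 2
  'd': 2
  'e': 1
Scanning left to right for freq == 1:
  Position 0 ('b'): unique! => answer = 0

0


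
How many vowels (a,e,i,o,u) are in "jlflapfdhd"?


Input: jlflapfdhd
Checking each character:
  'j' at position 0: consonant
  'l' at position 1: consonant
  'f' at position 2: consonant
  'l' at position 3: consonant
  'a' at position 4: vowel (running total: 1)
  'p' at position 5: consonant
  'f' at position 6: consonant
  'd' at position 7: consonant
  'h' at position 8: consonant
  'd' at position 9: consonant
Total vowels: 1

1


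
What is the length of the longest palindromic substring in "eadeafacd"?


Input: "eadeafacd"
Checking substrings for palindromes:
  [4:7] "afa" (len 3) => palindrome
Longest palindromic substring: "afa" with length 3

3


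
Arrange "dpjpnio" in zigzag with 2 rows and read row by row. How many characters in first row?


Zigzag "dpjpnio" into 2 rows:
Placing characters:
  'd' => row 0
  'p' => row 1
  'j' => row 0
  'p' => row 1
  'n' => row 0
  'i' => row 1
  'o' => row 0
Rows:
  Row 0: "djno"
  Row 1: "ppi"
First row length: 4

4


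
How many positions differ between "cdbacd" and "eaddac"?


Comparing "cdbacd" and "eaddac" position by position:
  Position 0: 'c' vs 'e' => DIFFER
  Position 1: 'd' vs 'a' => DIFFER
  Position 2: 'b' vs 'd' => DIFFER
  Position 3: 'a' vs 'd' => DIFFER
  Position 4: 'c' vs 'a' => DIFFER
  Position 5: 'd' vs 'c' => DIFFER
Positions that differ: 6

6


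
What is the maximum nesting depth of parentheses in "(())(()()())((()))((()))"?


Input: "(())(()()())((()))((()))"
Tracking depth:
  Position 0 '(': depth becomes 1
  Position 1 '(': depth becomes 2
  Position 2 ')': depth becomes 1
  Position 3 ')': depth becomes 0
  Position 4 '(': depth becomes 1
  Position 5 '(': depth becomes 2
  Position 6 ')': depth becomes 1
  Position 7 '(': depth becomes 2
  Position 8 ')': depth becomes 1
  Position 9 '(': depth becomes 2
  Position 10 ')': depth becomes 1
  Position 11 ')': depth becomes 0
  Position 12 '(': depth becomes 1
  Position 13 '(': depth becomes 2
  Position 14 '(': depth becomes 3
  Position 15 ')': depth becomes 2
  Position 16 ')': depth becomes 1
  Position 17 ')': depth becomes 0
  Position 18 '(': depth becomes 1
  Position 19 '(': depth becomes 2
  Position 20 '(': depth becomes 3
  Position 21 ')': depth becomes 2
  Position 22 ')': depth becomes 1
  Position 23 ')': depth becomes 0
Maximum depth reached: 3

3


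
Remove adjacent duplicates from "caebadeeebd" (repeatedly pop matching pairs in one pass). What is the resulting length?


Input: caebadeeebd
Stack-based adjacent duplicate removal:
  Read 'c': push. Stack: c
  Read 'a': push. Stack: ca
  Read 'e': push. Stack: cae
  Read 'b': push. Stack: caeb
  Read 'a': push. Stack: caeba
  Read 'd': push. Stack: caebad
  Read 'e': push. Stack: caebade
  Read 'e': matches stack top 'e' => pop. Stack: caebad
  Read 'e': push. Stack: caebade
  Read 'b': push. Stack: caebadeb
  Read 'd': push. Stack: caebadebd
Final stack: "caebadebd" (length 9)

9


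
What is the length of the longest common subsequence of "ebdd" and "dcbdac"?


LCS of "ebdd" and "dcbdac"
DP table:
           d    c    b    d    a    c
      0    0    0    0    0    0    0
  e   0    0    0    0    0    0    0
  b   0    0    0    1    1    1    1
  d   0    1    1    1    2    2    2
  d   0    1    1    1    2    2    2
LCS length = dp[4][6] = 2

2


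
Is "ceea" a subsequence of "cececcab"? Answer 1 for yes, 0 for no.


Check if "ceea" is a subsequence of "cececcab"
Greedy scan:
  Position 0 ('c'): matches sub[0] = 'c'
  Position 1 ('e'): matches sub[1] = 'e'
  Position 2 ('c'): no match needed
  Position 3 ('e'): matches sub[2] = 'e'
  Position 4 ('c'): no match needed
  Position 5 ('c'): no match needed
  Position 6 ('a'): matches sub[3] = 'a'
  Position 7 ('b'): no match needed
All 4 characters matched => is a subsequence

1


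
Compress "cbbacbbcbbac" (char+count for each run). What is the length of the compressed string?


Input: cbbacbbcbbac
Runs:
  'c' x 1 => "c1"
  'b' x 2 => "b2"
  'a' x 1 => "a1"
  'c' x 1 => "c1"
  'b' x 2 => "b2"
  'c' x 1 => "c1"
  'b' x 2 => "b2"
  'a' x 1 => "a1"
  'c' x 1 => "c1"
Compressed: "c1b2a1c1b2c1b2a1c1"
Compressed length: 18

18


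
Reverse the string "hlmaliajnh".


Input: hlmaliajnh
Reading characters right to left:
  Position 9: 'h'
  Position 8: 'n'
  Position 7: 'j'
  Position 6: 'a'
  Position 5: 'i'
  Position 4: 'l'
  Position 3: 'a'
  Position 2: 'm'
  Position 1: 'l'
  Position 0: 'h'
Reversed: hnjailamlh

hnjailamlh


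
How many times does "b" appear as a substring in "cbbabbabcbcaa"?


Searching for "b" in "cbbabbabcbcaa"
Scanning each position:
  Position 0: "c" => no
  Position 1: "b" => MATCH
  Position 2: "b" => MATCH
  Position 3: "a" => no
  Position 4: "b" => MATCH
  Position 5: "b" => MATCH
  Position 6: "a" => no
  Position 7: "b" => MATCH
  Position 8: "c" => no
  Position 9: "b" => MATCH
  Position 10: "c" => no
  Position 11: "a" => no
  Position 12: "a" => no
Total occurrences: 6

6


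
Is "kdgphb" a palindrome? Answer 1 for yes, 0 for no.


Input: kdgphb
Reversed: bhpgdk
  Compare pos 0 ('k') with pos 5 ('b'): MISMATCH
  Compare pos 1 ('d') with pos 4 ('h'): MISMATCH
  Compare pos 2 ('g') with pos 3 ('p'): MISMATCH
Result: not a palindrome

0


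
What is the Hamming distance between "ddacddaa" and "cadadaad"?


Comparing "ddacddaa" and "cadadaad" position by position:
  Position 0: 'd' vs 'c' => differ
  Position 1: 'd' vs 'a' => differ
  Position 2: 'a' vs 'd' => differ
  Position 3: 'c' vs 'a' => differ
  Position 4: 'd' vs 'd' => same
  Position 5: 'd' vs 'a' => differ
  Position 6: 'a' vs 'a' => same
  Position 7: 'a' vs 'd' => differ
Total differences (Hamming distance): 6

6


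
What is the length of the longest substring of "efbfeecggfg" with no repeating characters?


Input: "efbfeecggfg"
Sliding window (track last position of each char):
  Position 0 ('e'): window [0,0] length 1 -- new best
  Position 1 ('f'): window [0,1] length 2 -- new best
  Position 2 ('b'): window [0,2] length 3 -- new best
  Position 3 ('f'): repeat (last at 1), move window start to 2
  Position 3 ('f'): window [2,3] length 2
  Position 4 ('e'): window [2,4] length 3
  Position 5 ('e'): repeat (last at 4), move window start to 5
  Position 5 ('e'): window [5,5] length 1
  Position 6 ('c'): window [5,6] length 2
  Position 7 ('g'): window [5,7] length 3
  Position 8 ('g'): repeat (last at 7), move window start to 8
  Position 8 ('g'): window [8,8] length 1
  Position 9 ('f'): window [8,9] length 2
  Position 10 ('g'): repeat (last at 8), move window start to 9
  Position 10 ('g'): window [9,10] length 2
Longest substring with no repeats: "efb" with length 3

3


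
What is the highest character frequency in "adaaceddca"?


Input: adaaceddca
Character counts:
  'a': 4
  'c': 2
  'd': 3
  'e': 1
Maximum frequency: 4

4


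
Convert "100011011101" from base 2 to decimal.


Input: "100011011101" in base 2
Positional expansion:
  Digit '1' (value 1) x 2^11 = 2048
  Digit '0' (value 0) x 2^10 = 0
  Digit '0' (value 0) x 2^9 = 0
  Digit '0' (value 0) x 2^8 = 0
  Digit '1' (value 1) x 2^7 = 128
  Digit '1' (value 1) x 2^6 = 64
  Digit '0' (value 0) x 2^5 = 0
  Digit '1' (value 1) x 2^4 = 16
  Digit '1' (value 1) x 2^3 = 8
  Digit '1' (value 1) x 2^2 = 4
  Digit '0' (value 0) x 2^1 = 0
  Digit '1' (value 1) x 2^0 = 1
Sum = 2269

2269


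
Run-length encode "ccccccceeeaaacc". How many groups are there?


Input: ccccccceeeaaacc
Scanning for consecutive runs:
  Group 1: 'c' x 7 (positions 0-6)
  Group 2: 'e' x 3 (positions 7-9)
  Group 3: 'a' x 3 (positions 10-12)
  Group 4: 'c' x 2 (positions 13-14)
Total groups: 4

4


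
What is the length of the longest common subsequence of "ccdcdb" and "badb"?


LCS of "ccdcdb" and "badb"
DP table:
           b    a    d    b
      0    0    0    0    0
  c   0    0    0    0    0
  c   0    0    0    0    0
  d   0    0    0    1    1
  c   0    0    0    1    1
  d   0    0    0    1    1
  b   0    1    1    1    2
LCS length = dp[6][4] = 2

2


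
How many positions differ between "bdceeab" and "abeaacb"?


Comparing "bdceeab" and "abeaacb" position by position:
  Position 0: 'b' vs 'a' => DIFFER
  Position 1: 'd' vs 'b' => DIFFER
  Position 2: 'c' vs 'e' => DIFFER
  Position 3: 'e' vs 'a' => DIFFER
  Position 4: 'e' vs 'a' => DIFFER
  Position 5: 'a' vs 'c' => DIFFER
  Position 6: 'b' vs 'b' => same
Positions that differ: 6

6


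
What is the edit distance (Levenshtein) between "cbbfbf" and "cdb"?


Computing edit distance: "cbbfbf" -> "cdb"
DP table:
           c    d    b
      0    1    2    3
  c   1    0    1    2
  b   2    1    1    1
  b   3    2    2    1
  f   4    3    3    2
  b   5    4    4    3
  f   6    5    5    4
Edit distance = dp[6][3] = 4

4


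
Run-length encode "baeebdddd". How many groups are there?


Input: baeebdddd
Scanning for consecutive runs:
  Group 1: 'b' x 1 (positions 0-0)
  Group 2: 'a' x 1 (positions 1-1)
  Group 3: 'e' x 2 (positions 2-3)
  Group 4: 'b' x 1 (positions 4-4)
  Group 5: 'd' x 4 (positions 5-8)
Total groups: 5

5


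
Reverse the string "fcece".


Input: fcece
Reading characters right to left:
  Position 4: 'e'
  Position 3: 'c'
  Position 2: 'e'
  Position 1: 'c'
  Position 0: 'f'
Reversed: ececf

ececf


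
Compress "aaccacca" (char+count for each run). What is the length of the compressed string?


Input: aaccacca
Runs:
  'a' x 2 => "a2"
  'c' x 2 => "c2"
  'a' x 1 => "a1"
  'c' x 2 => "c2"
  'a' x 1 => "a1"
Compressed: "a2c2a1c2a1"
Compressed length: 10

10


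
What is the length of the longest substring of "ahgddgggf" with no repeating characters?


Input: "ahgddgggf"
Sliding window (track last position of each char):
  Position 0 ('a'): window [0,0] length 1 -- new best
  Position 1 ('h'): window [0,1] length 2 -- new best
  Position 2 ('g'): window [0,2] length 3 -- new best
  Position 3 ('d'): window [0,3] length 4 -- new best
  Position 4 ('d'): repeat (last at 3), move window start to 4
  Position 4 ('d'): window [4,4] length 1
  Position 5 ('g'): window [4,5] length 2
  Position 6 ('g'): repeat (last at 5), move window start to 6
  Position 6 ('g'): window [6,6] length 1
  Position 7 ('g'): repeat (last at 6), move window start to 7
  Position 7 ('g'): window [7,7] length 1
  Position 8 ('f'): window [7,8] length 2
Longest substring with no repeats: "ahgd" with length 4

4


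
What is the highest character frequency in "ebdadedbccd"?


Input: ebdadedbccd
Character counts:
  'a': 1
  'b': 2
  'c': 2
  'd': 4
  'e': 2
Maximum frequency: 4

4


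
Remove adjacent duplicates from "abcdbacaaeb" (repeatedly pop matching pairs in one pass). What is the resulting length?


Input: abcdbacaaeb
Stack-based adjacent duplicate removal:
  Read 'a': push. Stack: a
  Read 'b': push. Stack: ab
  Read 'c': push. Stack: abc
  Read 'd': push. Stack: abcd
  Read 'b': push. Stack: abcdb
  Read 'a': push. Stack: abcdba
  Read 'c': push. Stack: abcdbac
  Read 'a': push. Stack: abcdbaca
  Read 'a': matches stack top 'a' => pop. Stack: abcdbac
  Read 'e': push. Stack: abcdbace
  Read 'b': push. Stack: abcdbaceb
Final stack: "abcdbaceb" (length 9)

9


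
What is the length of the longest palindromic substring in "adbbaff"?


Input: "adbbaff"
Checking substrings for palindromes:
  [2:4] "bb" (len 2) => palindrome
  [5:7] "ff" (len 2) => palindrome
Longest palindromic substring: "bb" with length 2

2


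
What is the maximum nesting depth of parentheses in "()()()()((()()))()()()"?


Input: "()()()()((()()))()()()"
Tracking depth:
  Position 0 '(': depth becomes 1
  Position 1 ')': depth becomes 0
  Position 2 '(': depth becomes 1
  Position 3 ')': depth becomes 0
  Position 4 '(': depth becomes 1
  Position 5 ')': depth becomes 0
  Position 6 '(': depth becomes 1
  Position 7 ')': depth becomes 0
  Position 8 '(': depth becomes 1
  Position 9 '(': depth becomes 2
  Position 10 '(': depth becomes 3
  Position 11 ')': depth becomes 2
  Position 12 '(': depth becomes 3
  Position 13 ')': depth becomes 2
  Position 14 ')': depth becomes 1
  Position 15 ')': depth becomes 0
  Position 16 '(': depth becomes 1
  Position 17 ')': depth becomes 0
  Position 18 '(': depth becomes 1
  Position 19 ')': depth becomes 0
  Position 20 '(': depth becomes 1
  Position 21 ')': depth becomes 0
Maximum depth reached: 3

3


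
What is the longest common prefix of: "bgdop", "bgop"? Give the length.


Words: bgdop, bgop
  Position 0: all 'b' => match
  Position 1: all 'g' => match
  Position 2: ('d', 'o') => mismatch, stop
LCP = "bg" (length 2)

2


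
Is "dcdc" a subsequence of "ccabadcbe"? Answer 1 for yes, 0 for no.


Check if "dcdc" is a subsequence of "ccabadcbe"
Greedy scan:
  Position 0 ('c'): no match needed
  Position 1 ('c'): no match needed
  Position 2 ('a'): no match needed
  Position 3 ('b'): no match needed
  Position 4 ('a'): no match needed
  Position 5 ('d'): matches sub[0] = 'd'
  Position 6 ('c'): matches sub[1] = 'c'
  Position 7 ('b'): no match needed
  Position 8 ('e'): no match needed
Only matched 2/4 characters => not a subsequence

0


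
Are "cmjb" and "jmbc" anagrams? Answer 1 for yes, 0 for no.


Strings: "cmjb", "jmbc"
Sorted first:  bcjm
Sorted second: bcjm
Sorted forms match => anagrams

1


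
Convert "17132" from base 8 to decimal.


Input: "17132" in base 8
Positional expansion:
  Digit '1' (value 1) x 8^4 = 4096
  Digit '7' (value 7) x 8^3 = 3584
  Digit '1' (value 1) x 8^2 = 64
  Digit '3' (value 3) x 8^1 = 24
  Digit '2' (value 2) x 8^0 = 2
Sum = 7770

7770


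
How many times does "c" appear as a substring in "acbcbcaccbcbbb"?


Searching for "c" in "acbcbcaccbcbbb"
Scanning each position:
  Position 0: "a" => no
  Position 1: "c" => MATCH
  Position 2: "b" => no
  Position 3: "c" => MATCH
  Position 4: "b" => no
  Position 5: "c" => MATCH
  Position 6: "a" => no
  Position 7: "c" => MATCH
  Position 8: "c" => MATCH
  Position 9: "b" => no
  Position 10: "c" => MATCH
  Position 11: "b" => no
  Position 12: "b" => no
  Position 13: "b" => no
Total occurrences: 6

6


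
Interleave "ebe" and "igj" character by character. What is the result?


Interleaving "ebe" and "igj":
  Position 0: 'e' from first, 'i' from second => "ei"
  Position 1: 'b' from first, 'g' from second => "bg"
  Position 2: 'e' from first, 'j' from second => "ej"
Result: eibgej

eibgej


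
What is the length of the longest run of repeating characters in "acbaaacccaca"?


Input: "acbaaacccaca"
Scanning for longest run:
  Position 1 ('c'): new char, reset run to 1
  Position 2 ('b'): new char, reset run to 1
  Position 3 ('a'): new char, reset run to 1
  Position 4 ('a'): continues run of 'a', length=2
  Position 5 ('a'): continues run of 'a', length=3
  Position 6 ('c'): new char, reset run to 1
  Position 7 ('c'): continues run of 'c', length=2
  Position 8 ('c'): continues run of 'c', length=3
  Position 9 ('a'): new char, reset run to 1
  Position 10 ('c'): new char, reset run to 1
  Position 11 ('a'): new char, reset run to 1
Longest run: 'a' with length 3

3


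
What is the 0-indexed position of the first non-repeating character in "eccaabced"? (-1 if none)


Input: eccaabced
Character frequencies:
  'a': 2
  'b': 1
  'c': 3
  'd': 1
  'e': 2
Scanning left to right for freq == 1:
  Position 0 ('e'): freq=2, skip
  Position 1 ('c'): freq=3, skip
  Position 2 ('c'): freq=3, skip
  Position 3 ('a'): freq=2, skip
  Position 4 ('a'): freq=2, skip
  Position 5 ('b'): unique! => answer = 5

5


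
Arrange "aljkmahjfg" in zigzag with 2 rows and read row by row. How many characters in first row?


Zigzag "aljkmahjfg" into 2 rows:
Placing characters:
  'a' => row 0
  'l' => row 1
  'j' => row 0
  'k' => row 1
  'm' => row 0
  'a' => row 1
  'h' => row 0
  'j' => row 1
  'f' => row 0
  'g' => row 1
Rows:
  Row 0: "ajmhf"
  Row 1: "lkajg"
First row length: 5

5


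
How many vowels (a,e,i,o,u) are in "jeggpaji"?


Input: jeggpaji
Checking each character:
  'j' at position 0: consonant
  'e' at position 1: vowel (running total: 1)
  'g' at position 2: consonant
  'g' at position 3: consonant
  'p' at position 4: consonant
  'a' at position 5: vowel (running total: 2)
  'j' at position 6: consonant
  'i' at position 7: vowel (running total: 3)
Total vowels: 3

3


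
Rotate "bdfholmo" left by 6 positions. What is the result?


Input: "bdfholmo", rotate left by 6
First 6 characters: "bdfhol"
Remaining characters: "mo"
Concatenate remaining + first: "mo" + "bdfhol" = "mobdfhol"

mobdfhol


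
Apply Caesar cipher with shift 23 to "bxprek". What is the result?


Caesar cipher: shift "bxprek" by 23
  'b' (pos 1) + 23 = pos 24 = 'y'
  'x' (pos 23) + 23 = pos 20 = 'u'
  'p' (pos 15) + 23 = pos 12 = 'm'
  'r' (pos 17) + 23 = pos 14 = 'o'
  'e' (pos 4) + 23 = pos 1 = 'b'
  'k' (pos 10) + 23 = pos 7 = 'h'
Result: yumobh

yumobh


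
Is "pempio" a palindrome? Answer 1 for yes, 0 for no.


Input: pempio
Reversed: oipmep
  Compare pos 0 ('p') with pos 5 ('o'): MISMATCH
  Compare pos 1 ('e') with pos 4 ('i'): MISMATCH
  Compare pos 2 ('m') with pos 3 ('p'): MISMATCH
Result: not a palindrome

0


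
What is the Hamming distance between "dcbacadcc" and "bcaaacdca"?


Comparing "dcbacadcc" and "bcaaacdca" position by position:
  Position 0: 'd' vs 'b' => differ
  Position 1: 'c' vs 'c' => same
  Position 2: 'b' vs 'a' => differ
  Position 3: 'a' vs 'a' => same
  Position 4: 'c' vs 'a' => differ
  Position 5: 'a' vs 'c' => differ
  Position 6: 'd' vs 'd' => same
  Position 7: 'c' vs 'c' => same
  Position 8: 'c' vs 'a' => differ
Total differences (Hamming distance): 5

5


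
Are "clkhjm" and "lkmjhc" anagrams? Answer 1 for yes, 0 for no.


Strings: "clkhjm", "lkmjhc"
Sorted first:  chjklm
Sorted second: chjklm
Sorted forms match => anagrams

1


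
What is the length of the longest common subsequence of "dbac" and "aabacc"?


LCS of "dbac" and "aabacc"
DP table:
           a    a    b    a    c    c
      0    0    0    0    0    0    0
  d   0    0    0    0    0    0    0
  b   0    0    0    1    1    1    1
  a   0    1    1    1    2    2    2
  c   0    1    1    1    2    3    3
LCS length = dp[4][6] = 3

3


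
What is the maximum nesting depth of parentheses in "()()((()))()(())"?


Input: "()()((()))()(())"
Tracking depth:
  Position 0 '(': depth becomes 1
  Position 1 ')': depth becomes 0
  Position 2 '(': depth becomes 1
  Position 3 ')': depth becomes 0
  Position 4 '(': depth becomes 1
  Position 5 '(': depth becomes 2
  Position 6 '(': depth becomes 3
  Position 7 ')': depth becomes 2
  Position 8 ')': depth becomes 1
  Position 9 ')': depth becomes 0
  Position 10 '(': depth becomes 1
  Position 11 ')': depth becomes 0
  Position 12 '(': depth becomes 1
  Position 13 '(': depth becomes 2
  Position 14 ')': depth becomes 1
  Position 15 ')': depth becomes 0
Maximum depth reached: 3

3
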